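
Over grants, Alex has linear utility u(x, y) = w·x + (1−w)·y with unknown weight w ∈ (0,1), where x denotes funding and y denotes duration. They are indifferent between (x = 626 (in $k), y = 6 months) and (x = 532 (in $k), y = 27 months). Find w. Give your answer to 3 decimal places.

Equating utilities: w·626 + (1−w)·6 = w·532 + (1−w)·27.
Rearranging, 94·w − 21·(1−w) = 0.
Hence w = 21/(94+21) = 21/115 = 0.183.

w = 0.183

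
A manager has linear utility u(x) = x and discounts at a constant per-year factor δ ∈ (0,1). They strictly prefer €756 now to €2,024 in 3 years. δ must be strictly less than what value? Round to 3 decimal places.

δ < 0.720

Under u(x) = x this choice says 756 > δ^3·2024.
Hence δ^3 < 756/2024 = 0.37352, and x ↦ x^(1/3) is increasing on (0,∞).
δ < 0.37352^(1/3) = 0.720.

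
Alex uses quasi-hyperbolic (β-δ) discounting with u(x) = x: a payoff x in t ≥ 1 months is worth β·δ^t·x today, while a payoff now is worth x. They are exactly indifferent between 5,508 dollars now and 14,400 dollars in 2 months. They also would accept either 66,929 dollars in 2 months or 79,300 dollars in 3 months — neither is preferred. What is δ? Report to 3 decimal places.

δ ≈ 0.844

The second indifference involves only future payoffs, so β cancels: β·δ^2·66929 = β·δ^3·79300, giving δ = 66929/79300 = 0.84400.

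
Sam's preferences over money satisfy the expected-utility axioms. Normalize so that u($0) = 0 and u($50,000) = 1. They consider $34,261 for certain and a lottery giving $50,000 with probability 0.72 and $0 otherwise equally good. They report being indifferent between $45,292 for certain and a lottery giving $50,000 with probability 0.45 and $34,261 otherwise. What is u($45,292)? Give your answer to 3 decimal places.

The first gamble pins u($34,261): it must equal 0.72·1 + 0.28·0 = 0.72.
Chaining: u($45,292) = 0.45·1.00 + 0.55·0.72 = 0.8460.

0.846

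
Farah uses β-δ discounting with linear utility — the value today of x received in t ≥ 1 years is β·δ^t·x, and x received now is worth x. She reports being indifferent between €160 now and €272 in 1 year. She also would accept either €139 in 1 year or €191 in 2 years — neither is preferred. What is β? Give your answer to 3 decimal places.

β ≈ 0.808

The second indifference involves only future payoffs, so β cancels: β·δ^1·139 = β·δ^2·191, giving δ = 139/191 = 0.72775.
Substituting δ into 160 = β·δ·272: β = 160/(197.948) ≈ 0.808.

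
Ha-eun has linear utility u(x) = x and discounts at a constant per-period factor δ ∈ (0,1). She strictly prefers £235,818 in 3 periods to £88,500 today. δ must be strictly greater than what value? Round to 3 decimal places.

The preference means 88500 < δ^3·235818.
So δ^3 > 88500/235818 = 0.37529; taking the cube root of both positive sides preserves the inequality.
δ > (88500/235818)^(1/3) ≈ 0.721.

δ > 0.721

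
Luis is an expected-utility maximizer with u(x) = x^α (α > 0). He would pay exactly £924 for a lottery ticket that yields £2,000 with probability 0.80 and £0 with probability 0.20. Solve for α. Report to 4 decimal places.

α ≈ 0.2890

EU(lottery) = 0.80·2000^α + 0.20·0 = 0.80·2000^α.
Indifference: 924^α = 0.80·2000^α, so (924/2000)^α = 0.80.
Taking logs: α·ln(924/2000) = ln(0.80), so α = -0.2231436 / -0.7721904 ≈ 0.2890.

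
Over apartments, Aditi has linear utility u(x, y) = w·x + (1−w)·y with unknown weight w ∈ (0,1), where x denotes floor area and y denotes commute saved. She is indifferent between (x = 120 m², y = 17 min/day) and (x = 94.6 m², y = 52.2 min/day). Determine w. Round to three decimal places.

u(120,17) = u(94.6,52.2) means w·120 + (1−w)·17 = w·94.6 + (1−w)·52.2.
Rearranging, 25.4·w − 35.2·(1−w) = 0.
Hence w = 35.2/(25.4+35.2) = 35.2/60.6 = 0.581.

w = 0.581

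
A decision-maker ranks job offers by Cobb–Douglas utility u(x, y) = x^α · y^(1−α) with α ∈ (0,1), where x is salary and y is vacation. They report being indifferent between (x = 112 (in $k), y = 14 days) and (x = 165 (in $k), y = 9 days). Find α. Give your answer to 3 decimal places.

The Cobb–Douglas utilities coincide, so 112^α·14^(1−α) = 165^α·9^(1−α).
(112/165)^α = (9/14)^(1−α); take logs: α·ln(112/165) = (1−α)·ln(9/14), i.e. α·-0.387447 = (1−α)·-0.441833.
With A = -0.387447 and B = -0.441833: α·A = (1−α)·B, so α = B/(A+B) = -0.441833/-0.829280 ≈ 0.533.

α ≈ 0.533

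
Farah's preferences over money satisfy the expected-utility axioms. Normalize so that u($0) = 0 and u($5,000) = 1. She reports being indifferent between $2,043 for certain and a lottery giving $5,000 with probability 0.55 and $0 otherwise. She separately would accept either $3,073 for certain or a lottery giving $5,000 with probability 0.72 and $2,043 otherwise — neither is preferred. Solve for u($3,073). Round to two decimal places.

The first gamble pins u($2,043): it must equal 0.55·1 + 0.45·0 = 0.55.
Then u($3,073) = 0.72·u($5,000) + 0.28·u($2,043) = 0.72·1.00 + 0.28·0.55 = 0.8740.

0.87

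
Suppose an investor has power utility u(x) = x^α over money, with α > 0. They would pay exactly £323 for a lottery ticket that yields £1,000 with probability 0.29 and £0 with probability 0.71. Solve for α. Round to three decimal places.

α ≈ 1.095

EU(lottery) = 0.29·1000^α + 0.71·0 = 0.29·1000^α.
Setting u(323) equal to that: 323^α = 0.29·1000^α ⇒ (323/1000)^α = 0.29.
α = ln(0.29) / ln(323/1000) = -1.237874/-1.130103 ≈ 1.095.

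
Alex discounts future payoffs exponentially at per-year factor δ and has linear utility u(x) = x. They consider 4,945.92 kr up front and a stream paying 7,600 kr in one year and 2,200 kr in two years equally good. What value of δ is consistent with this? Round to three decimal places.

δ ≈ 0.560

The stream is worth 7600δ + 2200δ² today, so 7600δ + 2200δ² = 4945.92.
So 2200δ² + 7600δ − 4945.92 = 0.
The positive root is δ = [−7600 + √(7600² + 4·2200·4945.92)] / (2·2200) = (−7600 + 10064.000)/4400 ≈ 0.560.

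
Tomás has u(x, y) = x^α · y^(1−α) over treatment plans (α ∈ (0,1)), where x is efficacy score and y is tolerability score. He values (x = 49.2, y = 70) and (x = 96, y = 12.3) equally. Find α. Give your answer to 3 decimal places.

α ≈ 0.722

Indifference: 49.2^α · 70^(1−α) = 96^α · 12.3^(1−α).
Taking logs: α·ln 49.2 + (1−α)·ln 70 = α·ln 96 + (1−α)·ln 12.3, i.e. α·-0.668455 = (1−α)·-1.738896.
So α/(1−α) = (-1.738896)/(-0.668455) = 2.601366, and α = 2.601366/3.601366 ≈ 0.722.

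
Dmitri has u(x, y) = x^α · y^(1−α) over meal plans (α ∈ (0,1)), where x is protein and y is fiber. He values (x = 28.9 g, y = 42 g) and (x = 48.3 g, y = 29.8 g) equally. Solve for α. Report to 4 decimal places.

α ≈ 0.4005

Set the two utilities equal: 28.9^α·42^(1−α) = 48.3^α·29.8^(1−α).
Taking logs: α·ln 28.9 + (1−α)·ln 42 = α·ln 48.3 + (1−α)·ln 29.8, i.e. α·-0.5135900 = (1−α)·-0.3431612.
Thus α·(-0.8567512) = -0.3431612, so α = -0.3431612/-0.8567512 ≈ 0.4005.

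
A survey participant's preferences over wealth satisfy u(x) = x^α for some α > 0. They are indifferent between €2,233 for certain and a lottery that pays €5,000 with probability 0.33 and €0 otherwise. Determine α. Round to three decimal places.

Since u(0) = 0, the lottery's EU is 0.33·5000^α.
Indifference: 2233^α = 0.33·5000^α, so (2233/5000)^α = 0.33.
Take logs: α = ln 0.33 / ln(2233/5000) ≈ 1.37536.

α ≈ 1.375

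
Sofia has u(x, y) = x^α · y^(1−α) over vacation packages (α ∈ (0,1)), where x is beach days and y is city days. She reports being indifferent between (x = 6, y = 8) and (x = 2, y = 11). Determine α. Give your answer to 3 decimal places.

Set the two utilities equal: 6^α·8^(1−α) = 2^α·11^(1−α).
Taking logs: α·ln 6 + (1−α)·ln 8 = α·ln 2 + (1−α)·ln 11, i.e. α·1.098612 = (1−α)·0.318454.
So α/(1−α) = (0.318454)/(1.098612) = 0.289869, and α = 0.289869/1.289869 ≈ 0.225.

α ≈ 0.225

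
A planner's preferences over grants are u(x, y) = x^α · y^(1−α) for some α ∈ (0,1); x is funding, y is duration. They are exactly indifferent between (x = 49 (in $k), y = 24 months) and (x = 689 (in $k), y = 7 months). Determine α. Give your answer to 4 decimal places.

α ≈ 0.3179

Indifference: 49^α · 24^(1−α) = 689^α · 7^(1−α).
Rearrange to (49/689)^α = (7/24)^(1−α) and take logs: α·-2.6434210 = (1−α)·-1.2321437.
With A = -2.6434210 and B = -1.2321437: α·A = (1−α)·B, so α = B/(A+B) = -1.2321437/-3.8755647 ≈ 0.3179.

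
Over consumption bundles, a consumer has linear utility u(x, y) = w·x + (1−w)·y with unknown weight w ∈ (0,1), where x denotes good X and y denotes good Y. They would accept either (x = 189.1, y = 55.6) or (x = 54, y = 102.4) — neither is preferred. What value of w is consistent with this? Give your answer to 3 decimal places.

w = 0.257

Indifference: w·189.1 + (1−w)·55.6 = w·54 + (1−w)·102.4.
Rearranging, 135.1·w − 46.8·(1−w) = 0.
Hence w = 46.8/(135.1+46.8) = 46.8/181.9 = 0.257.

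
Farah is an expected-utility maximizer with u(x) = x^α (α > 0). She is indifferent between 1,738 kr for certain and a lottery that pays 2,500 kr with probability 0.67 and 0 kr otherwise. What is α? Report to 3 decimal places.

α ≈ 1.102

EU(lottery) = 0.67·2500^α + 0.33·0 = 0.67·2500^α.
Indifference: 1738^α = 0.67·2500^α, so (1738/2500)^α = 0.67.
α = ln(0.67) / ln(1738/2500) = -0.400478/-0.363556 ≈ 1.102.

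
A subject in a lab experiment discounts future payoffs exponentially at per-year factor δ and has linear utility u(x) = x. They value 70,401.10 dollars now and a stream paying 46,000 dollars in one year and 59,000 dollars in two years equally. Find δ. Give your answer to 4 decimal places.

Equating present values: 70401.10 = 46000δ + 59000δ².
Rearranged: 59000δ² + 46000δ − 70401.10 = 0.
δ = (−46000 + √(46000² + 4·59000·70401.10)) / (2·59000) = (−46000 + √18730659600.00) / 118000 ≈ 0.7700.

δ ≈ 0.7700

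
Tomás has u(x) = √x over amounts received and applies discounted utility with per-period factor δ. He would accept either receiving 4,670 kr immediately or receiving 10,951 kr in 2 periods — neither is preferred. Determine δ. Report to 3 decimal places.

Indifference means u(4670) = δ^2 · u(10951), so δ^2 = u(4670)/u(10951).
Since u(x) = √x, δ^2 = √(4670/10951) = 0.65303.
So δ = 0.65303^(1/2) ≈ 0.808.

δ ≈ 0.808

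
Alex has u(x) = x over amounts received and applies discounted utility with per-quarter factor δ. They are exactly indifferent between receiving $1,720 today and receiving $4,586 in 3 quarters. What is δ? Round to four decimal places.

δ ≈ 0.7212

The payoff in 3 quarters is discounted by δ^3, so u(1720) = δ^3·u(4586) and δ^3 = u(1720)/u(4586).
With u(x) = x: δ^3 = 1720/4586 = 0.37505.
Taking the cube root: δ = 0.37505^(1/3) ≈ 0.7212.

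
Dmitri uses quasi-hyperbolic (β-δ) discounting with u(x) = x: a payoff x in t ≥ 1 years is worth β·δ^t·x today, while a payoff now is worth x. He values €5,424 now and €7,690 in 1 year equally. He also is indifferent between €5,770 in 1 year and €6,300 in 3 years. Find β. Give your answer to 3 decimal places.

β ≈ 0.737

Both payoffs in the second observation are in the future, so β drops out: δ^1·5770 = δ^3·6300 ⇒ δ^2 = 5770/6300 = 0.91587, so δ = 0.95701.
The first indifference: 5424 = β·δ·7690, so β = 5424/(δ·7690) = 5424/(0.95701·7690) ≈ 0.737.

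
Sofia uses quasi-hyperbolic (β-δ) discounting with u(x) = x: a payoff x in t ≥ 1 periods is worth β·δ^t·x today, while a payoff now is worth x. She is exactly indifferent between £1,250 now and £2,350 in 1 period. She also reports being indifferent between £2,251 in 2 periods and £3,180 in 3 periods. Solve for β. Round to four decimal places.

β ≈ 0.7514

The second indifference involves only future payoffs, so β cancels: β·δ^2·2251 = β·δ^3·3180, giving δ = 2251/3180 = 0.70786.
The first indifference: 1250 = β·δ·2350, so β = 1250/(δ·2350) = 1250/(0.70786·2350) ≈ 0.7514.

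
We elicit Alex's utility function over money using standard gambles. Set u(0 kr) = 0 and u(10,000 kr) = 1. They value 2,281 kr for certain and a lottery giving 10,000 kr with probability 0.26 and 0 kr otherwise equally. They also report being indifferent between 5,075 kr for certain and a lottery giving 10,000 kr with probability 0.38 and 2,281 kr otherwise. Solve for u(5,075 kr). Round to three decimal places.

0.541

First, u(2,281 kr) = 0.26·u(10,000 kr) + 0.74·u(0 kr) = 0.26.
The second indifference gives u(5,075 kr) = 0.38·u(10,000 kr) + 0.62·u(2,281 kr) = 0.38·1.00 + 0.62·0.26 = 0.5412.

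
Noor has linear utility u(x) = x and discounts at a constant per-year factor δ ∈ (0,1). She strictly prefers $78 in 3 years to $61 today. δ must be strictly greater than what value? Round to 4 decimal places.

δ > 0.9213

Under u(x) = x this choice says 61 < δ^3·78.
Dividing by 78: δ^3 > 0.78205. Both sides are positive, so the cube root keeps the direction.
δ > 0.78205^(1/3) = 0.9213.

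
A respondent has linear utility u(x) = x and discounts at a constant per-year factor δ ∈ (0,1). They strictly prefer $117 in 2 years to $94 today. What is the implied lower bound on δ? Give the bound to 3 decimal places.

Comparing present values: 94 < δ^2·117.
Dividing by 117: δ^2 > 0.80342. Both sides are positive, so the square root keeps the direction.
δ > 0.80342^(1/2) = 0.896.

δ > 0.896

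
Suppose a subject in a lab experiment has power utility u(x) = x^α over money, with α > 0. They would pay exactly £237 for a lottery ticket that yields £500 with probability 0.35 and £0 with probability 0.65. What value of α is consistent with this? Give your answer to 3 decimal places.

α ≈ 1.406

The lottery's expected utility is 0.35·u(500) + 0.65·u(0) = 0.35·500^α (since u(0) = 0 for α > 0).
Indifference: 237^α = 0.35·500^α, so (237/500)^α = 0.35.
Take logs: α = ln 0.35 / ln(237/500) ≈ 1.40624.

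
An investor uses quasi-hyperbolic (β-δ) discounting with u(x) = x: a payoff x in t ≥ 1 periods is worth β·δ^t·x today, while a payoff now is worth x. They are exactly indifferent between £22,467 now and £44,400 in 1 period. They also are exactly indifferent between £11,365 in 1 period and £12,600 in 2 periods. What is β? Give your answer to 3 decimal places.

β ≈ 0.561

The second indifference involves only future payoffs, so β cancels: β·δ^1·11365 = β·δ^2·12600, giving δ = 11365/12600 = 0.90198.
Now use the now-vs-future pair: 22467 = β·δ·44400 gives β = 22467/(0.90198·44400) ≈ 0.561.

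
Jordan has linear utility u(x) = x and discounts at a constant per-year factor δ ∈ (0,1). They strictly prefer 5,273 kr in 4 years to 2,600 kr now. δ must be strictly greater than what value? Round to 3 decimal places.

Comparing present values: 2600 < δ^4·5273.
So δ^4 > 2600/5273 = 0.49308; taking the 4th root of both positive sides preserves the inequality.
δ > (2600/5273)^(1/4) ≈ 0.838.

δ > 0.838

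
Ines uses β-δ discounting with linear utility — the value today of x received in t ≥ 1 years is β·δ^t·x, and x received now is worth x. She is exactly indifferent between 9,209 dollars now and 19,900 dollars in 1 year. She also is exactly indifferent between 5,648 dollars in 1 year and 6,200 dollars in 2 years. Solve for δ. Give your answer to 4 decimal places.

From the later pair, β·δ^1·5648 = β·δ^2·6200; dividing through, δ = 5648/6200 = 0.91097.

δ ≈ 0.9110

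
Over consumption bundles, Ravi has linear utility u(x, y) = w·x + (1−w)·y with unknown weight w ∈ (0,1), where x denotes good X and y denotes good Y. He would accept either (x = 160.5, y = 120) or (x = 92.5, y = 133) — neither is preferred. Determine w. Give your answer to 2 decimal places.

u(160.5,120) = u(92.5,133) means w·160.5 + (1−w)·120 = w·92.5 + (1−w)·133.
w·(160.5−92.5) = (1−w)·(133−120), i.e. w·68 = (1−w)·13.
Hence w = 13/(68+13) = 13/81 = 0.16.

w = 0.16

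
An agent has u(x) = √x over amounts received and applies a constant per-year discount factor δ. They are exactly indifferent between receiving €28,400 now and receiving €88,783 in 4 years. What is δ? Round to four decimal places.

Indifference means u(28400) = δ^4 · u(88783), so δ^4 = u(28400)/u(88783).
Since u(x) = √x, δ^4 = √(28400/88783) = 0.56558.
So δ = 0.56558^(1/4) ≈ 0.8672.

δ ≈ 0.8672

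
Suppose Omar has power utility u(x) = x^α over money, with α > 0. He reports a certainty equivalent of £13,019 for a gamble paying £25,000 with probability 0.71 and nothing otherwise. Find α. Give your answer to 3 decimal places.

α ≈ 0.525

EU(lottery) = 0.71·25000^α + 0.29·0 = 0.71·25000^α.
Setting u(13019) equal to that: 13019^α = 0.71·25000^α ⇒ (13019/25000)^α = 0.71.
α = ln(0.71) / ln(13019/25000) = -0.342490/-0.652466 ≈ 0.525.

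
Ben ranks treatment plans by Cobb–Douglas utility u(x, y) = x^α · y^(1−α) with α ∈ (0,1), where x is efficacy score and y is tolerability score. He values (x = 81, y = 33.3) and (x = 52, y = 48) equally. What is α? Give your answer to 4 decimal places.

α ≈ 0.4521

Set the two utilities equal: 81^α·33.3^(1−α) = 52^α·48^(1−α).
(81/52)^α = (48/33.3)^(1−α); take logs: α·ln(81/52) = (1−α)·ln(48/33.3), i.e. α·0.4432054 = (1−α)·0.3656436.
With A = 0.4432054 and B = 0.3656436: α·A = (1−α)·B, so α = B/(A+B) = 0.3656436/0.8088490 ≈ 0.4521.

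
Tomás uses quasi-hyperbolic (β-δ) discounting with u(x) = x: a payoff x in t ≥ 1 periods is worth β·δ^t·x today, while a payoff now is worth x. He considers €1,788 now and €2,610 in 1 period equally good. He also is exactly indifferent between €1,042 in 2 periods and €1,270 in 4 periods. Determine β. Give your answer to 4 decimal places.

β ≈ 0.7563

From the later pair, β·δ^2·1042 = β·δ^4·1270; dividing through, δ^2 = 1042/1270 = 0.82047, so δ = 0.90580.
The first indifference: 1788 = β·δ·2610, so β = 1788/(δ·2610) = 1788/(0.90580·2610) ≈ 0.7563.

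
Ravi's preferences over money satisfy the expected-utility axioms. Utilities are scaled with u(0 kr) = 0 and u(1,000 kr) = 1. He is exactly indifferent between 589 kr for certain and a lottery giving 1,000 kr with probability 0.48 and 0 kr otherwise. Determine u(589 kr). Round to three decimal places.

u(589 kr) equals the lottery's expected utility: 0.48·1 + 0.52·0 = 0.48.

0.480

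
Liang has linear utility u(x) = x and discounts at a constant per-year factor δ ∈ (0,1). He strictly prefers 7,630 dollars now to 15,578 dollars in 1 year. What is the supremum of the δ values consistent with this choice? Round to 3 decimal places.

Under u(x) = x this choice says 7630 > δ·15578.
So δ < 7630/15578 = 0.48979.

δ < 0.490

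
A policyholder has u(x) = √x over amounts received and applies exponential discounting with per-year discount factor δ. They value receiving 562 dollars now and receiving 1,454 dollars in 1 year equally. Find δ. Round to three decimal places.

δ ≈ 0.622

The payoff in 1 year is discounted by δ, so u(562) = δ·u(1454) and δ = u(562)/u(1454).
With u(x) = √x: δ = √562/√1454 = √(562/1454) = 0.62171.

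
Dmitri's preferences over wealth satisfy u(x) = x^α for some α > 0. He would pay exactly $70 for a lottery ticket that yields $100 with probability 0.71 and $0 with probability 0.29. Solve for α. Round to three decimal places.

EU(lottery) = 0.71·100^α + 0.29·0 = 0.71·100^α.
Indifference: 70^α = 0.71·100^α, so (70/100)^α = 0.71.
Taking logs: α·ln(70/100) = ln(0.71), so α = -0.342490 / -0.356675 ≈ 0.960.

α ≈ 0.960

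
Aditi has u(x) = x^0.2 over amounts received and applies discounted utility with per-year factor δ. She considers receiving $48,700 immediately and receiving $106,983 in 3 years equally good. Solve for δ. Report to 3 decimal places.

The payoff in 3 years is discounted by δ^3, so u(48700) = δ^3·u(106983) and δ^3 = u(48700)/u(106983).
Since u(x) = x^0.2, δ^3 = (48700/106983)^0.2 = 0.45521^0.2 = 0.85436.
Hence δ = (0.85436)^(1/3) = 0.94889.

δ ≈ 0.949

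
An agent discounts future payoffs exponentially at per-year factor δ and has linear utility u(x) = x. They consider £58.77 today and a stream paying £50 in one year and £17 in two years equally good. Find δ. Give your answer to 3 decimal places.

Present value of the stream is 50·δ + 17·δ². Indifference gives 50δ + 17δ² = 58.77.
Rearranged: 17δ² + 50δ − 58.77 = 0.
The positive root is δ = [−50 + √(50² + 4·17·58.77)] / (2·17) = (−50 + 80.600)/34 ≈ 0.900.

δ ≈ 0.900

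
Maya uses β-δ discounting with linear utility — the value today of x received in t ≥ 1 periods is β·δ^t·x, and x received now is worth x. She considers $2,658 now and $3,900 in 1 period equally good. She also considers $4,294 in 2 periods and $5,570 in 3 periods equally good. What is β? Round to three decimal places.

The second indifference involves only future payoffs, so β cancels: β·δ^2·4294 = β·δ^3·5570, giving δ = 4294/5570 = 0.77092.
Now use the now-vs-future pair: 2658 = β·δ·3900 gives β = 2658/(0.77092·3900) ≈ 0.884.

β ≈ 0.884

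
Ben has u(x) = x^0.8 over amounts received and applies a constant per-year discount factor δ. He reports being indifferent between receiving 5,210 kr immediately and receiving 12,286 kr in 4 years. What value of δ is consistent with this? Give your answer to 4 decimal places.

δ ≈ 0.8423

Equating discounted utilities: u(5210) = δ^4·u(12286) ⇒ δ^4 = u(5210)/u(12286).
With u(x) = x^0.8: δ^4 = 5210^0.8/12286^0.8 = (5210/12286)^0.8 = 0.50343.
So δ = 0.50343^(1/4) ≈ 0.8423.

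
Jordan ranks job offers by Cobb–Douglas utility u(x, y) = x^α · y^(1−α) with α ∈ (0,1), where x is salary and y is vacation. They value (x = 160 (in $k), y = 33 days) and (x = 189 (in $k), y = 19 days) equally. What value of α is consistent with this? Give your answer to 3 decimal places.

Set the two utilities equal: 160^α·33^(1−α) = 189^α·19^(1−α).
Rearrange to (160/189)^α = (19/33)^(1−α) and take logs: α·-0.166573 = (1−α)·-0.552069.
With A = -0.166573 and B = -0.552069: α·A = (1−α)·B, so α = B/(A+B) = -0.552069/-0.718642 ≈ 0.768.

α ≈ 0.768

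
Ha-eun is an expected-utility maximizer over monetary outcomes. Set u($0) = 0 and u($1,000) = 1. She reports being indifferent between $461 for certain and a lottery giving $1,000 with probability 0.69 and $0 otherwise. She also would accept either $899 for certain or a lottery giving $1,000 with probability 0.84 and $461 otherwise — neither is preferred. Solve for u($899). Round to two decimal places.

First, u($461) = 0.69·u($1,000) + 0.31·u($0) = 0.69.
Chaining: u($899) = 0.84·1.00 + 0.16·0.69 = 0.9504.

0.95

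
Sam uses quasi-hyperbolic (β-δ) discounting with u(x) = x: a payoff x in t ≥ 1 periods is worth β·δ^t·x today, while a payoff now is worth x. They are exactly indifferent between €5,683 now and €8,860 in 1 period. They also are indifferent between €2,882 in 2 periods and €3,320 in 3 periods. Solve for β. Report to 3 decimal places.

From the later pair, β·δ^2·2882 = β·δ^3·3320; dividing through, δ = 2882/3320 = 0.86807.
Substituting δ into 5683 = β·δ·8860: β = 5683/(7691.120) ≈ 0.739.

β ≈ 0.739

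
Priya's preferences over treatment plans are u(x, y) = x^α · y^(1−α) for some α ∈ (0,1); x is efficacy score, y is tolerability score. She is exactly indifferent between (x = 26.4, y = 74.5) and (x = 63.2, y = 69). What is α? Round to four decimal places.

α ≈ 0.0808

Set the two utilities equal: 26.4^α·74.5^(1−α) = 63.2^α·69^(1−α).
Taking logs: α·ln 26.4 + (1−α)·ln 74.5 = α·ln 63.2 + (1−α)·ln 69, i.e. α·-0.8729403 = (1−α)·-0.0766926.
So α/(1−α) = (-0.0766926)/(-0.8729403) = 0.0878555, and α = 0.0878555/1.0878555 ≈ 0.0808.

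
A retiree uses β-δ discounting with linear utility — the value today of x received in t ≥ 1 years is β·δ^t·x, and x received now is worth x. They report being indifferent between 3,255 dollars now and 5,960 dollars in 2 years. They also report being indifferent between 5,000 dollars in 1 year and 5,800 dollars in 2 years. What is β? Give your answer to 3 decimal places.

β ≈ 0.735

The second indifference involves only future payoffs, so β cancels: β·δ^1·5000 = β·δ^2·5800, giving δ = 5000/5800 = 0.86207.
Substituting δ into 3255 = β·δ^2·5960: β = 3255/(4429.251) ≈ 0.735.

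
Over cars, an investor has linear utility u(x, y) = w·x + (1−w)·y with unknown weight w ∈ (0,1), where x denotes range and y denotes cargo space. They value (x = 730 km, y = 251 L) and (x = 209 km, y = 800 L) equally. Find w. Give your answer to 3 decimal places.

Equating utilities: w·730 + (1−w)·251 = w·209 + (1−w)·800.
Collecting terms: w·521 = (1−w)·549.
So w/(1−w) = 549/521 = 1.0537, giving w = 549/(521+549) = 0.513.

w = 0.513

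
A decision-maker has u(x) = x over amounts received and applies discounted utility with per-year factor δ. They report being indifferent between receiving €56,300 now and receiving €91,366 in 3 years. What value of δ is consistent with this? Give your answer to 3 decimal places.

δ ≈ 0.851

Equating discounted utilities: u(56300) = δ^3·u(91366) ⇒ δ^3 = u(56300)/u(91366).
With u(x) = x: δ^3 = 56300/91366 = 0.61620.
Hence δ = (0.61620)^(1/3) = 0.85096.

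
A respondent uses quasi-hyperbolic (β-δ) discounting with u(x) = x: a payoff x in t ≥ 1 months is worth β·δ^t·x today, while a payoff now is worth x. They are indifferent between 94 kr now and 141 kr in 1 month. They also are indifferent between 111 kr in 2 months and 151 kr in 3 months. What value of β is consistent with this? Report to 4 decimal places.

From the later pair, β·δ^2·111 = β·δ^3·151; dividing through, δ = 111/151 = 0.73510.
Substituting δ into 94 = β·δ·141: β = 94/(103.649) ≈ 0.9069.

β ≈ 0.9069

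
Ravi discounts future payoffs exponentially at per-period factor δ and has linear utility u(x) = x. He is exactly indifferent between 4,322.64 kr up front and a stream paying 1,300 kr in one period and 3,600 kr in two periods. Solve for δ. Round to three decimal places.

Equating present values: 4322.64 = 1300δ + 3600δ².
So 3600δ² + 1300δ − 4322.64 = 0.
δ = (−1300 + √(1300² + 4·3600·4322.64)) / (2·3600) = (−1300 + √63936016.00) / 7200 ≈ 0.930.

δ ≈ 0.930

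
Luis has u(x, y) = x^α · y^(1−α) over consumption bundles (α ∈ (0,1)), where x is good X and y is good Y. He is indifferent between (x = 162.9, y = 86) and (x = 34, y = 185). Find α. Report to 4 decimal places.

Set the two utilities equal: 162.9^α·86^(1−α) = 34^α·185^(1−α).
(162.9/34)^α = (185/86)^(1−α); take logs: α·ln(162.9/34) = (1−α)·ln(185/86), i.e. α·1.5667760 = (1−α)·0.7660085.
With A = 1.5667760 and B = 0.7660085: α·A = (1−α)·B, so α = B/(A+B) = 0.7660085/2.3327845 ≈ 0.3284.

α ≈ 0.3284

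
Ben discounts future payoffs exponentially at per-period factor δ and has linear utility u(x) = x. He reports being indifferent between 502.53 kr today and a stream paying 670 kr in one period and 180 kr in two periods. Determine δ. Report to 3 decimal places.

δ ≈ 0.640

Present value of the stream is 670·δ + 180·δ². Indifference gives 670δ + 180δ² = 502.53.
That is, 180δ² + 670δ − 502.53 = 0, a quadratic in δ.
δ = (−670 + √(670² + 4·180·502.53)) / (2·180) = (−670 + √810721.60) / 360 ≈ 0.640.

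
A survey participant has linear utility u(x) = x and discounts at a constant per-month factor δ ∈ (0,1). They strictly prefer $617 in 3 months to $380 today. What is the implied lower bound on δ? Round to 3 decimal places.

The preference means 380 < δ^3·617.
Dividing by 617: δ^3 > 0.61588. Both sides are positive, so the cube root keeps the direction.
δ > (380/617)^(1/3) ≈ 0.851.

δ > 0.851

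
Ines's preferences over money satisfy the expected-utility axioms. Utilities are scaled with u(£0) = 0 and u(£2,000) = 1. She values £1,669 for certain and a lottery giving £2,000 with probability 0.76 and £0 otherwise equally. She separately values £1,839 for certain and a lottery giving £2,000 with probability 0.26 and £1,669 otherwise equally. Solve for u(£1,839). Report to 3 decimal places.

0.822

First, u(£1,669) = 0.76·u(£2,000) + 0.24·u(£0) = 0.76.
The second indifference gives u(£1,839) = 0.26·u(£2,000) + 0.74·u(£1,669) = 0.26·1.00 + 0.74·0.76 = 0.8224.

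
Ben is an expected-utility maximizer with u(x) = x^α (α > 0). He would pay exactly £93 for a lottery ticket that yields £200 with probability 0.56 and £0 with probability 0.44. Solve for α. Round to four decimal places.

α ≈ 0.7572

EU(lottery) = 0.56·200^α + 0.44·0 = 0.56·200^α.
Equating: 93^α = 0.56·200^α, i.e. 0.4650^α = 0.56.
Take logs: α = ln 0.56 / ln(93/200) ≈ 0.757222.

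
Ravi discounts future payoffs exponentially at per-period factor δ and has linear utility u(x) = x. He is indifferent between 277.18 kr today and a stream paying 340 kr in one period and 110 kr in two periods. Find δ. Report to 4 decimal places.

Equating present values: 277.18 = 340δ + 110δ².
Rearranged: 110δ² + 340δ − 277.18 = 0.
The positive root is δ = [−340 + √(340² + 4·110·277.18)] / (2·110) = (−340 + 487.400)/220 ≈ 0.6700.

δ ≈ 0.6700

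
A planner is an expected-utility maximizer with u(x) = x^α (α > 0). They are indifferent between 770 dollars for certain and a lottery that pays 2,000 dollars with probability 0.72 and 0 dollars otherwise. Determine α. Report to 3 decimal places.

EU(lottery) = 0.72·2000^α + 0.28·0 = 0.72·2000^α.
Setting u(770) equal to that: 770^α = 0.72·2000^α ⇒ (770/2000)^α = 0.72.
α = ln(0.72) / ln(770/2000) = -0.328504/-0.954512 ≈ 0.344.

α ≈ 0.344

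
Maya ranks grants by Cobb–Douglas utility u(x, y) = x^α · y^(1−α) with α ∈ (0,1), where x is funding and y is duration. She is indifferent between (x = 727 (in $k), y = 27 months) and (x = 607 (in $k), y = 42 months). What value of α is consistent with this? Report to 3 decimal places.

Set the two utilities equal: 727^α·27^(1−α) = 607^α·42^(1−α).
(727/607)^α = (42/27)^(1−α); take logs: α·ln(727/607) = (1−α)·ln(42/27), i.e. α·0.180398 = (1−α)·0.441833.
So α/(1−α) = (0.441833)/(0.180398) = 2.449212, and α = 2.449212/3.449212 ≈ 0.710.

α ≈ 0.710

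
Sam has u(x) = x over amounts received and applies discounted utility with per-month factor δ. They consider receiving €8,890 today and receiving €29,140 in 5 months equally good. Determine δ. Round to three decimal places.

δ ≈ 0.789

The payoff in 5 months is discounted by δ^5, so u(8890) = δ^5·u(29140) and δ^5 = u(8890)/u(29140).
With u(x) = x: δ^5 = 8890/29140 = 0.30508.
Hence δ = (0.30508)^(1/5) = 0.78865.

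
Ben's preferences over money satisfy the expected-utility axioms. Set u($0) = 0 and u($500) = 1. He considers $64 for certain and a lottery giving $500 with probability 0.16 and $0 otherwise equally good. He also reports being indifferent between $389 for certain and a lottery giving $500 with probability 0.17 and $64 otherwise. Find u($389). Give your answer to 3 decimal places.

From the first indifference, u($64) = 0.16·u($500) + 0.84·u($0) = 0.16·1 + 0.84·0 = 0.16.
The second indifference gives u($389) = 0.17·u($500) + 0.83·u($64) = 0.17·1.00 + 0.83·0.16 = 0.3028.

0.303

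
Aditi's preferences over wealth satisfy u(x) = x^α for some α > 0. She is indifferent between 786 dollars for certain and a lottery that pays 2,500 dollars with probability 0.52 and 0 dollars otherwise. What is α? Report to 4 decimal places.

Since u(0) = 0, the lottery's EU is 0.52·2500^α.
Indifference: 786^α = 0.52·2500^α, so (786/2500)^α = 0.52.
α = ln(0.52) / ln(786/2500) = -0.6539265/-1.1570892 ≈ 0.5651.

α ≈ 0.5651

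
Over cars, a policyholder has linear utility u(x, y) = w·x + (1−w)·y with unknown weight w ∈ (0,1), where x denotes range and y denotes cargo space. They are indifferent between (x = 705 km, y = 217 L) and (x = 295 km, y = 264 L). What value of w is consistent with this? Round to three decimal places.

w = 0.103

Equating utilities: w·705 + (1−w)·217 = w·295 + (1−w)·264.
Collecting terms: w·410 = (1−w)·47.
So w/(1−w) = 47/410 = 0.1146, giving w = 47/(410+47) = 0.103.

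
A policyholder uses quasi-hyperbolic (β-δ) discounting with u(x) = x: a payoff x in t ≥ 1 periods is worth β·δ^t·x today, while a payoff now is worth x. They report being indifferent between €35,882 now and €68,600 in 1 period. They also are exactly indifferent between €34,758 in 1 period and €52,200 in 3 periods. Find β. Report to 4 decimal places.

β ≈ 0.6410

From the later pair, β·δ^1·34758 = β·δ^3·52200; dividing through, δ^2 = 34758/52200 = 0.66586, so δ = 0.81600.
Substituting δ into 35882 = β·δ·68600: β = 35882/(55977.855) ≈ 0.6410.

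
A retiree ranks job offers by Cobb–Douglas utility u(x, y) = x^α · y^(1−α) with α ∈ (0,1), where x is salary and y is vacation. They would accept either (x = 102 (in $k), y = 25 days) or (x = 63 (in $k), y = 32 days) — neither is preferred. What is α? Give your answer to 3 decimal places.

α ≈ 0.339

Set the two utilities equal: 102^α·25^(1−α) = 63^α·32^(1−α).
(102/63)^α = (32/25)^(1−α); take logs: α·ln(102/63) = (1−α)·ln(32/25), i.e. α·0.481838 = (1−α)·0.246860.
With A = 0.481838 and B = 0.246860: α·A = (1−α)·B, so α = B/(A+B) = 0.246860/0.728698 ≈ 0.339.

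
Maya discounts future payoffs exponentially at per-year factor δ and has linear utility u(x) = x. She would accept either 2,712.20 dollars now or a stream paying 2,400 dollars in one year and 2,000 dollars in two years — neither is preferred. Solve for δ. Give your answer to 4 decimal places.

δ ≈ 0.7100

The stream is worth 2400δ + 2000δ² today, so 2400δ + 2000δ² = 2712.20.
Rearranged: 2000δ² + 2400δ − 2712.20 = 0.
δ = (−2400 + √(2400² + 4·2000·2712.20)) / (2·2000) = (−2400 + √27457600.00) / 4000 ≈ 0.7100.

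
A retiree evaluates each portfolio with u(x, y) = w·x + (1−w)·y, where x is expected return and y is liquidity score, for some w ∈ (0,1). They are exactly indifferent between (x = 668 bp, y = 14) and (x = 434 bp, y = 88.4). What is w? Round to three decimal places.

w = 0.241

u(668,14) = u(434,88.4) means w·668 + (1−w)·14 = w·434 + (1−w)·88.4.
Collecting terms: w·234 = (1−w)·74.4.
Hence w = 74.4/(234+74.4) = 74.4/308.4 = 0.241.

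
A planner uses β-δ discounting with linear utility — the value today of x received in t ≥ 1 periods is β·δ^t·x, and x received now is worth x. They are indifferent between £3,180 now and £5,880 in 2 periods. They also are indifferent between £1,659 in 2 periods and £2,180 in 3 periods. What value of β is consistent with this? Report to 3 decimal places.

β ≈ 0.934

Both payoffs in the second observation are in the future, so β drops out: δ^2·1659 = δ^3·2180 ⇒ δ = 1659/2180 = 0.76101.
Now use the now-vs-future pair: 3180 = β·δ^2·5880 gives β = 3180/(0.57913·5880) ≈ 0.934.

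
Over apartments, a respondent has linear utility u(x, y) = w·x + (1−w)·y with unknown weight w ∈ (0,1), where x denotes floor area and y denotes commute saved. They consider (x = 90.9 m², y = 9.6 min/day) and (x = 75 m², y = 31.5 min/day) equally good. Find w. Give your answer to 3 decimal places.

w = 0.579

u(90.9,9.6) = u(75,31.5) means w·90.9 + (1−w)·9.6 = w·75 + (1−w)·31.5.
Rearranging, 15.9·w − 21.9·(1−w) = 0.
The marginal rate of substitution is 21.9/15.9, so w = 21.9/(15.9+21.9) = 0.579.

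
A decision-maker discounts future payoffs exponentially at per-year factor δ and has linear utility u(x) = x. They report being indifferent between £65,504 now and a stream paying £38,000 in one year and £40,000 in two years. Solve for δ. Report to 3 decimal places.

Present value of the stream is 38000·δ + 40000·δ². Indifference gives 38000δ + 40000δ² = 65504.
Rearranged: 40000δ² + 38000δ − 65504 = 0.
δ = (−38000 + √(38000² + 4·40000·65504)) / (2·40000) = (−38000 + √11924640000.00) / 80000 ≈ 0.890.

δ ≈ 0.890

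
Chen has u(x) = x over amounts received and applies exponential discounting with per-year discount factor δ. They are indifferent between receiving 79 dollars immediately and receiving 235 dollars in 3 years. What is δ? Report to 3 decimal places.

δ ≈ 0.695

The payoff in 3 years is discounted by δ^3, so u(79) = δ^3·u(235) and δ^3 = u(79)/u(235).
With u(x) = x: δ^3 = 79/235 = 0.33617.
So δ = 0.33617^(1/3) ≈ 0.695.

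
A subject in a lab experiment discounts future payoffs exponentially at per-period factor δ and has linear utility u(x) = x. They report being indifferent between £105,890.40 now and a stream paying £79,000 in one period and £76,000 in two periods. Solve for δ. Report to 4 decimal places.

δ ≈ 0.7700

The stream is worth 79000δ + 76000δ² today, so 79000δ + 76000δ² = 105890.40.
So 76000δ² + 79000δ − 105890.40 = 0.
By the quadratic formula (taking the positive root), δ = (−79000 + √38431681600.00) / 152000 ≈ 0.7700.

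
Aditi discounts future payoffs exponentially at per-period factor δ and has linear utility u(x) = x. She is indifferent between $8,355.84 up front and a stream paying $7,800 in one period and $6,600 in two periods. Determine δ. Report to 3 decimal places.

Present value of the stream is 7800·δ + 6600·δ². Indifference gives 7800δ + 6600δ² = 8355.84.
So 6600δ² + 7800δ − 8355.84 = 0.
The positive root is δ = [−7800 + √(7800² + 4·6600·8355.84)] / (2·6600) = (−7800 + 16776.000)/13200 ≈ 0.680.

δ ≈ 0.680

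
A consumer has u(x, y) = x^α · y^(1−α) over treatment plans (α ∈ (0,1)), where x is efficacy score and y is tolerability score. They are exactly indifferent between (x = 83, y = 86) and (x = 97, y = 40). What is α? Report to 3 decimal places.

The Cobb–Douglas utilities coincide, so 83^α·86^(1−α) = 97^α·40^(1−α).
Rearrange to (83/97)^α = (40/86)^(1−α) and take logs: α·-0.155870 = (1−α)·-0.765468.
So α/(1−α) = (-0.765468)/(-0.155870) = 4.910939, and α = 4.910939/5.910939 ≈ 0.831.

α ≈ 0.831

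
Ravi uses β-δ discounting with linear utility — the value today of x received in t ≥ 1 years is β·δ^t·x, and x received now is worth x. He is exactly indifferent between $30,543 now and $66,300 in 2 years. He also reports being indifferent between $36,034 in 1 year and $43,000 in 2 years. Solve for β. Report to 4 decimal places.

β ≈ 0.6560

The second indifference involves only future payoffs, so β cancels: β·δ^1·36034 = β·δ^2·43000, giving δ = 36034/43000 = 0.83800.
Now use the now-vs-future pair: 30543 = β·δ^2·66300 gives β = 30543/(0.70224·66300) ≈ 0.6560.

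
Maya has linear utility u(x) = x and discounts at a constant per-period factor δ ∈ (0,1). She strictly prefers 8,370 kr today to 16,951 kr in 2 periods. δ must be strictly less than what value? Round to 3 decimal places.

Comparing present values: 8370 > δ^2·16951.
Hence δ^2 < 8370/16951 = 0.49378, and x ↦ x^(1/2) is increasing on (0,∞).
δ < (8370/16951)^(1/2) ≈ 0.703.

δ < 0.703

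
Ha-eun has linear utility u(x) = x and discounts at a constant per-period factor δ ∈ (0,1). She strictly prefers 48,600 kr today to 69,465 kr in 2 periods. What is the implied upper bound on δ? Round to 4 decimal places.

Comparing present values: 48600 > δ^2·69465.
Hence δ^2 < 48600/69465 = 0.69963, and x ↦ x^(1/2) is increasing on (0,∞).
δ < 0.69963^(1/2) = 0.8364.

δ < 0.8364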